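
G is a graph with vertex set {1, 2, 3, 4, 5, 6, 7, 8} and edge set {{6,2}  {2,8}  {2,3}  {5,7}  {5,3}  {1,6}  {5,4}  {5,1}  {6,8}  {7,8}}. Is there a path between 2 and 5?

From 2 we can reach 1, 2, 3, 4, 5, 6, 7, 8, which includes 5.

Yes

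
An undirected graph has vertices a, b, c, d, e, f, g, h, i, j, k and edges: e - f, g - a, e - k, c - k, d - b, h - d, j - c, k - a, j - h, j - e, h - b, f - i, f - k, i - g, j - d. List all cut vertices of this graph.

j

Removing j increases the component count from 1 to 2, so j is a cut vertex.
By contrast removing a leaves 1 component; it is not a cut vertex. No other vertex is a cut vertex either.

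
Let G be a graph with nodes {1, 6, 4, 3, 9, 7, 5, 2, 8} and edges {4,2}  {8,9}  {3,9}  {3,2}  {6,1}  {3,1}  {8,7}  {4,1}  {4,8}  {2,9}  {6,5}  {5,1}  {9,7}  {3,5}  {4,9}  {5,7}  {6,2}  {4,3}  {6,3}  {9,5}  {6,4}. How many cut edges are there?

The edges on the cycle 6-4-8-9-5-3-6 are not bridges since each lies on that cycle.
Every edge lies on some cycle, so there are no bridges.

0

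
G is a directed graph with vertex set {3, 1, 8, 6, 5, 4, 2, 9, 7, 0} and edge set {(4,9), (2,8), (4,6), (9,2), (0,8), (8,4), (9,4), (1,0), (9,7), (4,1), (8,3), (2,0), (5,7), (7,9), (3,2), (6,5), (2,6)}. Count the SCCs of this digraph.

1

{0, 1, 2, 3, 4, 5, 6, 7, 8, 9} are all mutually reachable — one SCC of size 10.
That gives 1 strongly connected component.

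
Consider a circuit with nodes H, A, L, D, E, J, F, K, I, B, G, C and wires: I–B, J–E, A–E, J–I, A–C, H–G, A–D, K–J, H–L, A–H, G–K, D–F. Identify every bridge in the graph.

The edges on the cycle A-H-G-K-J-E-A are not bridges since each lies on that cycle.
But removing J–I disconnects J from I; removing H–L disconnects H from L; removing A–C disconnects A from C; removing D–F disconnects D from F — these are bridges.
In total 6 edges are bridges.

A-C, A-D, B-I, D-F, H-L, I-J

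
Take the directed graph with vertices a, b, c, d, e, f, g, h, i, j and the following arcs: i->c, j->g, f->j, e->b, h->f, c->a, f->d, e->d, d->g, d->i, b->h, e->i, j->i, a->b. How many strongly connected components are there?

3

{a, b, c, d, f, h, i, j} are all mutually reachable — one SCC of size 8.
{g} is an SCC by itself.
{e} is an SCC by itself.
That gives 3 strongly connected components.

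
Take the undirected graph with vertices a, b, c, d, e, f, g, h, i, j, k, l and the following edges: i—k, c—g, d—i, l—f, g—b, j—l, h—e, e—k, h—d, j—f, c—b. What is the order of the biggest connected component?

5

a is isolated — a component by itself.
Starting from b we can reach b, c, g. That is one component of size 3.
Starting from f we can reach f, j, l. That is one component of size 3.
Starting from d we can reach d, e, h, i, k. That is one component of size 5.
The largest has 5 vertices.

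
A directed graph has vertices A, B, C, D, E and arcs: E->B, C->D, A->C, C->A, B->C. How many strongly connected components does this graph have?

{A, C} are all mutually reachable — one SCC of size 2.
{B} is an SCC by itself.
{E} is an SCC by itself.
{D} is an SCC by itself.
That gives 4 strongly connected components.

4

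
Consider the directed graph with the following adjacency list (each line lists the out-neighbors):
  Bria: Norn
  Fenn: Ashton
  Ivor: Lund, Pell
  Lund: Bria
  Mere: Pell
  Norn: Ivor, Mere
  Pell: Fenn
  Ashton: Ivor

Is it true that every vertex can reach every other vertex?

From Norn we can reach every vertex (Bria, Fenn, Ivor, Lund, Mere, Norn, Pell, Ashton), and every vertex can reach Norn (Bria, Fenn, Ivor, Lund, Mere, Norn, Pell, Ashton). So the whole graph is one strongly connected component.

Yes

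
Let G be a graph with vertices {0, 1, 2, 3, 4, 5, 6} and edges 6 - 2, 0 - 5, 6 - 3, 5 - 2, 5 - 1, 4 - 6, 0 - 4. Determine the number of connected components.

Starting from 0 we can reach 0, 1, 2, 3, 4, 5, 6. That is one component of size 7.
Total: 1 component.

1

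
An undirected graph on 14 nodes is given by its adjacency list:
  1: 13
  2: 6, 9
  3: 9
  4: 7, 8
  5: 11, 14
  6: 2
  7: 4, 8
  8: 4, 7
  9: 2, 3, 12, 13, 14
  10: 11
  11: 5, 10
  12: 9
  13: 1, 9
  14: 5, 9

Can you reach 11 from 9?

From 9 we can reach 1, 2, 3, 5, 6, 9, 10, 11, 12, 13, 14, which includes 11.

Yes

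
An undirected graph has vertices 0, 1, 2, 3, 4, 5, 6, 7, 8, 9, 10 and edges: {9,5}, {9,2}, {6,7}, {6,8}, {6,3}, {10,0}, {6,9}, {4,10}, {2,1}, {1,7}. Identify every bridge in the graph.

0-10, 10-4, 3-6, 5-9, 6-8

The edges on the cycle 6-9-2-1-7-6 are not bridges since each lies on that cycle.
But removing 9–5 disconnects 9 from 5; removing 6–8 disconnects 6 from 8; removing 10–0 disconnects 10 from 0; removing 4–10 disconnects 4 from 10 — these are bridges.
In total 5 edges are bridges.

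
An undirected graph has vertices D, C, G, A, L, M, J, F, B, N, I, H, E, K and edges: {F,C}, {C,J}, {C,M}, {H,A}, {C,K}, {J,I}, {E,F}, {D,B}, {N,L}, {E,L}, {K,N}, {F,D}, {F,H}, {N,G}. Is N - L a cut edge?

No

After removing N - L, the path N-K-C-F-E-L still connects them, so the edge is not a bridge.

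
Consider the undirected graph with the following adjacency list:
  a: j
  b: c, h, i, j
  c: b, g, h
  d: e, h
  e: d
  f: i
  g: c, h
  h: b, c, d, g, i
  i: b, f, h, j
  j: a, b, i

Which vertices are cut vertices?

d, h, i, j

Removing d increases the component count from 1 to 2, so d is a cut vertex.
Removing h increases the component count from 1 to 2, so h is a cut vertex.
Removing i increases the component count from 1 to 2, so i is a cut vertex.
Likewise j is a cut vertex.
By contrast removing g leaves 1 component; it is not a cut vertex. No other vertex is a cut vertex either.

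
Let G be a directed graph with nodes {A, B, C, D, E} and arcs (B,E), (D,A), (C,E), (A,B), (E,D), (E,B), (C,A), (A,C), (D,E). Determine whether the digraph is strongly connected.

Yes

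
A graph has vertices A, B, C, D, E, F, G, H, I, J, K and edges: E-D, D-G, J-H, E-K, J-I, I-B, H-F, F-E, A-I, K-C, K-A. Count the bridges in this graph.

4

The edges on the cycle J-H-F-E-K-A-I-J are not bridges since each lies on that cycle.
But removing B-I disconnects B from I; removing G-D disconnects G from D; removing C-K disconnects C from K; removing E-D disconnects E from D — these are bridges.
That makes 4 bridges.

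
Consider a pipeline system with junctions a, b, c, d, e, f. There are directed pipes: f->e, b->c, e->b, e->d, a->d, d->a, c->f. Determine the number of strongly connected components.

2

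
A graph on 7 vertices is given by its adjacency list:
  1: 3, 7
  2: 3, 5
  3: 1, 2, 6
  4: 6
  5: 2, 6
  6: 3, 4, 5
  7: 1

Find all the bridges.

1-3, 1-7, 4-6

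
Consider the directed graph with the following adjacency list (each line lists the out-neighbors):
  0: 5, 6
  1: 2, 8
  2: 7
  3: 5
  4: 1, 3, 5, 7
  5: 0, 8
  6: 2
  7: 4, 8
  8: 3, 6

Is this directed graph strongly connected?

From 2 we can reach every vertex (0, 1, 2, 3, 4, 5, 6, 7, 8), and every vertex can reach 2 (0, 1, 2, 3, 4, 5, 6, 7, 8). So the whole graph is one strongly connected component.

Yes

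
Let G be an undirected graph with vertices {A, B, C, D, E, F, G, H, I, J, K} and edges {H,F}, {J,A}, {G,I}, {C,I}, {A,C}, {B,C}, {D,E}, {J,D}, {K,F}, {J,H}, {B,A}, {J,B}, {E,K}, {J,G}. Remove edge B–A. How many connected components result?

B and A are still connected via B-J-A, so the component count stays at 1.

1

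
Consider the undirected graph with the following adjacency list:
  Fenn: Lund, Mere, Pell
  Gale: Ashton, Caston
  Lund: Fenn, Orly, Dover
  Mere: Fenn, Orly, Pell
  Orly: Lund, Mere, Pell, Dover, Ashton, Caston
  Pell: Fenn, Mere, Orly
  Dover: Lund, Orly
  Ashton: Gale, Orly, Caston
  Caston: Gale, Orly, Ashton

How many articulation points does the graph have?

1

Removing Orly increases the component count from 1 to 2, so Orly is a cut vertex.
By contrast removing Mere leaves 1 component; it is not a cut vertex. No other vertex is a cut vertex either.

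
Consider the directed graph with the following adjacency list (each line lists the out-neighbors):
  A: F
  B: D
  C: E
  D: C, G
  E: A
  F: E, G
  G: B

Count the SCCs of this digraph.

1

{A, B, C, D, E, F, G} are all mutually reachable — one SCC of size 7.
That gives 1 strongly connected component.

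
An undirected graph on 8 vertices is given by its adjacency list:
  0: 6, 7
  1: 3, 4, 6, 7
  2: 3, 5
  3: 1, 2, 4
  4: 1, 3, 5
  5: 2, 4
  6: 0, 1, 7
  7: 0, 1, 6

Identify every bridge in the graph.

The edges on the cycle 1-3-2-5-4-1 are not bridges since each lies on that cycle.
Every edge lies on some cycle, so there are no bridges.

none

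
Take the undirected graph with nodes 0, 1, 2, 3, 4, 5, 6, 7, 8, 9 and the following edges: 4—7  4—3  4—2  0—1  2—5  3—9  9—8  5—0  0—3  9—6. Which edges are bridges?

0-1, 3-9, 4-7, 6-9, 8-9

The edges on the cycle 4-2-5-0-3-4 are not bridges since each lies on that cycle.
But removing 3—9 disconnects 3 from 9; removing 0—1 disconnects 0 from 1; removing 6—9 disconnects 6 from 9; removing 9—8 disconnects 9 from 8 — these are bridges.
In total 5 edges are bridges.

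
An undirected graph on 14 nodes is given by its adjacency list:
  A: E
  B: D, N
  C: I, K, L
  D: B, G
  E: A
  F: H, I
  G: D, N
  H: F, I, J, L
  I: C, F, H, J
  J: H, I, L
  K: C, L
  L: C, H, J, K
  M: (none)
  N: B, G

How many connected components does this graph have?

4

M is isolated — a component by itself.
Starting from A we can reach A, E. That is one component of size 2.
Starting from B we can reach B, D, G, N. That is one component of size 4.
Starting from C we can reach C, F, H, I, J, K, L. That is one component of size 7.
Total: 4 components.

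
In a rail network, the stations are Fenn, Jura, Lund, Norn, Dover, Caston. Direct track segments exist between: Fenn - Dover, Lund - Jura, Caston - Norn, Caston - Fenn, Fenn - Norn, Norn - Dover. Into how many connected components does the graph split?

2

Starting from Jura we can reach Jura, Lund. That is one component of size 2.
Starting from Fenn we can reach Fenn, Norn, Dover, Caston. That is one component of size 4.
Total: 2 components.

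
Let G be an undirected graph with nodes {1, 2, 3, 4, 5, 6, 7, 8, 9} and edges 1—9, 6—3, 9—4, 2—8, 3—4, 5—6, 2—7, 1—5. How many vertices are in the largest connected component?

Starting from 2 we can reach 2, 7, 8. That is one component of size 3.
Starting from 1 we can reach 1, 3, 4, 5, 6, 9. That is one component of size 6.
The largest has 6 vertices.

6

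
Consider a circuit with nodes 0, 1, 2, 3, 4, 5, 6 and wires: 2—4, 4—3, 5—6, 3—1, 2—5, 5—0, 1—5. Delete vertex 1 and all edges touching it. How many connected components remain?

1

With 1 gone, the remaining components are: {0, 2, 3, 4, 5, 6}.
That is 1 component.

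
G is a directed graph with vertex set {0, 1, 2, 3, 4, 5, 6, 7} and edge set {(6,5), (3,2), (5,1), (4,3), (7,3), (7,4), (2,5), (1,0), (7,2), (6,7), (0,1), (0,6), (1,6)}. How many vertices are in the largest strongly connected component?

{0, 1, 2, 3, 4, 5, 6, 7} are all mutually reachable — one SCC of size 8.
The largest has 8 vertices.

8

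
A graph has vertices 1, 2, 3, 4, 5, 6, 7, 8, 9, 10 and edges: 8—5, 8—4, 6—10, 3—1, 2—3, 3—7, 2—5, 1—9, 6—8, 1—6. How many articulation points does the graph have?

Removing 1 increases the component count from 1 to 2, so 1 is a cut vertex.
Removing 3 increases the component count from 1 to 2, so 3 is a cut vertex.
Removing 6 increases the component count from 1 to 2, so 6 is a cut vertex.
Likewise 8 is a cut vertex.
By contrast removing 5 leaves 1 component; it is not a cut vertex. No other vertex is a cut vertex either.

4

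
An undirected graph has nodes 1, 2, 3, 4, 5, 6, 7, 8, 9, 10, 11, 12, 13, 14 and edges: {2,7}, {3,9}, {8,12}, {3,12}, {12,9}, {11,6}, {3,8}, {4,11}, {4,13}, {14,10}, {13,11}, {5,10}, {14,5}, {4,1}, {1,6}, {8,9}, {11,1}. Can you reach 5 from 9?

The component containing 9 is {3, 8, 9, 12}, and 5 is not in it.

No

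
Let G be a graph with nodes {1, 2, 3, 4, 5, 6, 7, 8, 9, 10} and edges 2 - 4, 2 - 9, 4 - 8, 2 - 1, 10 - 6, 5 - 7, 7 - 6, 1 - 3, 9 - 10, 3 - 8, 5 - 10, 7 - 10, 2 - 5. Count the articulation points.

Removing 2 increases the component count from 1 to 2, so 2 is a cut vertex.
By contrast removing 1 leaves 1 component; it is not a cut vertex. No other vertex is a cut vertex either.

1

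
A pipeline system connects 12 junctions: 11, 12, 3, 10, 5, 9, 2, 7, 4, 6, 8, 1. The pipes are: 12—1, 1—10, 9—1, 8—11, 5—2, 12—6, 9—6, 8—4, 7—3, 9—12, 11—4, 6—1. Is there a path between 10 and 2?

The component containing 10 is {1, 6, 9, 10, 12}, and 2 is not in it.

No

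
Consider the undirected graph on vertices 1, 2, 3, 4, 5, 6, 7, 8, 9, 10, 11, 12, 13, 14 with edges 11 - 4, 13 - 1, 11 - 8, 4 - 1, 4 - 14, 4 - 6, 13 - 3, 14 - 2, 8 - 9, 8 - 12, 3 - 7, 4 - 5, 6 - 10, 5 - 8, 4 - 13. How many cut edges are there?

8

The edges on the cycle 11-4-5-8-11 are not bridges since each lies on that cycle.
But removing 4 - 6 disconnects 4 from 6; removing 8 - 9 disconnects 8 from 9; removing 3 - 7 disconnects 3 from 7; removing 3 - 13 disconnects 3 from 13 — these are bridges.
In total 8 edges are bridges.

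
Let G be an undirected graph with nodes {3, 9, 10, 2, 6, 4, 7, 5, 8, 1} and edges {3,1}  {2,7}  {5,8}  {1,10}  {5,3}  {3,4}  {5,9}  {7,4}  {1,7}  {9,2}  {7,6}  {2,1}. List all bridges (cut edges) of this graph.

1-10, 5-8, 6-7

The edges on the cycle 5-9-2-1-7-4-3-5 are not bridges since each lies on that cycle.
But removing 5—8 disconnects 5 from 8; removing 10—1 disconnects 10 from 1; removing 7—6 disconnects 7 from 6 — these are bridges.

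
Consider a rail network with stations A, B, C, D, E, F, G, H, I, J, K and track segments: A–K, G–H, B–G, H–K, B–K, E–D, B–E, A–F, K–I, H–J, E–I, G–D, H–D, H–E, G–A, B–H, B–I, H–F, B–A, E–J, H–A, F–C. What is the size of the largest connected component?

11

Starting from A we can reach A, B, C, D, E, F, G, H, I, J, K. That is one component of size 11.
The largest has 11 vertices.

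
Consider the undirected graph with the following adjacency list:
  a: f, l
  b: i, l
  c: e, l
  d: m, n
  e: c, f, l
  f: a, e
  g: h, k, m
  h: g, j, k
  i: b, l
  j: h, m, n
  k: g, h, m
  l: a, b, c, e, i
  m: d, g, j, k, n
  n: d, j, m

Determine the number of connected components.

2

Starting from d we can reach d, g, h, j, k, m, n. That is one component of size 7.
Starting from a we can reach a, b, c, e, f, i, l. That is one component of size 7.
Total: 2 components.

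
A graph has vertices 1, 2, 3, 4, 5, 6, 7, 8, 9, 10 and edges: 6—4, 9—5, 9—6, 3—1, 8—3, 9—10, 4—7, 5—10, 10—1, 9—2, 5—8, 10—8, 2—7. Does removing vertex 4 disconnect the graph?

No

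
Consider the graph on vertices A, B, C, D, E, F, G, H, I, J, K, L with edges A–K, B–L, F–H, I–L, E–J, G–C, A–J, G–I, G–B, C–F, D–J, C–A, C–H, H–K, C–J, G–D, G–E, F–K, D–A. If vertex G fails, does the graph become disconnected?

Yes

Deleting G raises the number of components from 1 to 2, so G is a cut vertex.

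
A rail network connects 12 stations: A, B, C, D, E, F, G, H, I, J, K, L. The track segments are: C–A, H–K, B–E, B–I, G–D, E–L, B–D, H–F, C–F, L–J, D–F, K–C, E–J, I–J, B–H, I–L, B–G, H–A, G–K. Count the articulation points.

1

Removing B increases the component count from 1 to 2, so B is a cut vertex.
By contrast removing F leaves 1 component; it is not a cut vertex. No other vertex is a cut vertex either.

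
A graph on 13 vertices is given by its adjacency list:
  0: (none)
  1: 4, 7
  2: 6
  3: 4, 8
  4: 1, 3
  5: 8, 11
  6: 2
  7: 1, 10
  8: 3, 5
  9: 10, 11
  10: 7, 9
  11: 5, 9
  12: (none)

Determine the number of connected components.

0 is isolated — a component by itself.
12 is isolated — a component by itself.
Starting from 2 we can reach 2, 6. That is one component of size 2.
Starting from 1 we can reach 1, 3, 4, 5, 7, 8, 9, 10, 11. That is one component of size 9.
Total: 4 components.

4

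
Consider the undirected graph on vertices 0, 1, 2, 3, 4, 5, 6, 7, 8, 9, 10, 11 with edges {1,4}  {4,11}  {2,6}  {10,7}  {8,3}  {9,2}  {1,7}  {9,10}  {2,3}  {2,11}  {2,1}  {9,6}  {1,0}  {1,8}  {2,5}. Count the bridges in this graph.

2

The edges on the cycle 9-10-7-1-2-9 are not bridges since each lies on that cycle.
But removing 1–0 disconnects 1 from 0; removing 2–5 disconnects 2 from 5 — these are bridges.
That makes 2 bridges.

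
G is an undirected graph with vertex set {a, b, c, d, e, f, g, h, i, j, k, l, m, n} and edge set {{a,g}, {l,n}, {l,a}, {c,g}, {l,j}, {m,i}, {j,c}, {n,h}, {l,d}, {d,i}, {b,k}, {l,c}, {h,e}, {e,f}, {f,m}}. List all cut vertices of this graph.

l

Removing l increases the component count from 2 to 3, so l is a cut vertex.
By contrast removing h leaves 2 components; it is not a cut vertex. No other vertex is a cut vertex either.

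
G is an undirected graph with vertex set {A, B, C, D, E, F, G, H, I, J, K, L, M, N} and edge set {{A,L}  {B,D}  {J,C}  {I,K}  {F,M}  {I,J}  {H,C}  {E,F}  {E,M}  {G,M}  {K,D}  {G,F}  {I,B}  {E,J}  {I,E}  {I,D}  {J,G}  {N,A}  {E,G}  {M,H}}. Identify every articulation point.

Removing A increases the component count from 2 to 3, so A is a cut vertex.
Removing I increases the component count from 2 to 3, so I is a cut vertex.
By contrast removing K leaves 2 components; it is not a cut vertex. No other vertex is a cut vertex either.

A, I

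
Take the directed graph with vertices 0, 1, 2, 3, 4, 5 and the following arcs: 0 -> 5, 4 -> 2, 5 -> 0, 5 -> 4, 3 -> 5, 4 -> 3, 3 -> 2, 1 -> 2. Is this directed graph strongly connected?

No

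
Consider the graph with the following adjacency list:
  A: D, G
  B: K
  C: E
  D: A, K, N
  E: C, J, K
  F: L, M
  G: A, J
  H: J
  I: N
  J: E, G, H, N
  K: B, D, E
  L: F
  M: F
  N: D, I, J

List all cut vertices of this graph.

Removing E increases the component count from 2 to 3, so E is a cut vertex.
Removing F increases the component count from 2 to 3, so F is a cut vertex.
Removing J increases the component count from 2 to 3, so J is a cut vertex.
Likewise K, N are cut vertices.
By contrast removing D leaves 2 components; it is not a cut vertex. No other vertex is a cut vertex either.

E, F, J, K, N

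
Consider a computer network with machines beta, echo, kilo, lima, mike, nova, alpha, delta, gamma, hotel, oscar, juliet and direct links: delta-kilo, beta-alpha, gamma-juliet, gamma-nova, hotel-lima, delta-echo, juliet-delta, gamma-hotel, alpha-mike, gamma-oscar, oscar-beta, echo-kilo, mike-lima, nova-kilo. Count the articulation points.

Removing gamma increases the component count from 1 to 2, so gamma is a cut vertex.
By contrast removing hotel leaves 1 component; it is not a cut vertex. No other vertex is a cut vertex either.

1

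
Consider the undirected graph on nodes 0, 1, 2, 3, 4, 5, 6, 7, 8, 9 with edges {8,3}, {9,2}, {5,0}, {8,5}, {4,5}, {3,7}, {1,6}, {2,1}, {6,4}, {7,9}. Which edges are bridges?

0-5

The edges on the cycle 8-3-7-9-2-1-6-4-5-8 are not bridges since each lies on that cycle.
But removing 5-0 disconnects 5 from 0 — this is a bridge.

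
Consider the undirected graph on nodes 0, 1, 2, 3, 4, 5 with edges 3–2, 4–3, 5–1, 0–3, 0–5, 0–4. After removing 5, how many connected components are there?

2

With 5 gone, the remaining components are: {1}; {0, 2, 3, 4}.
That is 2 components.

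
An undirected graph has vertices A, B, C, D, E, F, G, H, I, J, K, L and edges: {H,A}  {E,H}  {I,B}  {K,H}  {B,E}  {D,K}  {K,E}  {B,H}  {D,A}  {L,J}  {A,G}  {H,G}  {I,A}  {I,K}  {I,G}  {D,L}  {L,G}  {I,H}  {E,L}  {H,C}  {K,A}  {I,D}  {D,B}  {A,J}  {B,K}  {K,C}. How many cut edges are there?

0

The edges on the cycle K-H-C-K are not bridges since each lies on that cycle.
Every edge lies on some cycle, so there are no bridges.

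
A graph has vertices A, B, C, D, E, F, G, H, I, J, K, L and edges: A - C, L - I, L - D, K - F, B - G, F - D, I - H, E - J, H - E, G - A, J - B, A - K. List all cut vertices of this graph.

A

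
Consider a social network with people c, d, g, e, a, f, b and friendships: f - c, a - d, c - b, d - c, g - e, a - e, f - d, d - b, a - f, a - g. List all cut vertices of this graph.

Removing a increases the component count from 1 to 2, so a is a cut vertex.
By contrast removing f leaves 1 component; it is not a cut vertex. No other vertex is a cut vertex either.

a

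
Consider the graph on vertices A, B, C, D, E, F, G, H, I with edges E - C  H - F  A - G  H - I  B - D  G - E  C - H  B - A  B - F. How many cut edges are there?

The edges on the cycle B-A-G-E-C-H-F-B are not bridges since each lies on that cycle.
But removing H - I disconnects H from I; removing B - D disconnects B from D — these are bridges.
That makes 2 bridges.

2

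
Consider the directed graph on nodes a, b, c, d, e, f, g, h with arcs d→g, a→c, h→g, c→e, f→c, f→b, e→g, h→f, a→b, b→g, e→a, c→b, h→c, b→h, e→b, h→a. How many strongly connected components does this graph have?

{a, b, c, e, f, h} are all mutually reachable — one SCC of size 6.
{g} is an SCC by itself.
{d} is an SCC by itself.
That gives 3 strongly connected components.

3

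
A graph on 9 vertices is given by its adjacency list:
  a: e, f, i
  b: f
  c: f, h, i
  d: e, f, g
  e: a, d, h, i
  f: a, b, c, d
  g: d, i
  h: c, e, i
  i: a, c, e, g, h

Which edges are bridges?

b-f

The edges on the cycle a-f-c-i-a are not bridges since each lies on that cycle.
But removing b-f disconnects b from f — this is a bridge.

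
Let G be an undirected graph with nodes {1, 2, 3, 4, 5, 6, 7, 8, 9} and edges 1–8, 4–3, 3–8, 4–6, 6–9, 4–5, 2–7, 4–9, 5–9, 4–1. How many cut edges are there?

The edges on the cycle 4-5-9-4 are not bridges since each lies on that cycle.
But removing 7–2 disconnects 7 from 2 — this is a bridge.

1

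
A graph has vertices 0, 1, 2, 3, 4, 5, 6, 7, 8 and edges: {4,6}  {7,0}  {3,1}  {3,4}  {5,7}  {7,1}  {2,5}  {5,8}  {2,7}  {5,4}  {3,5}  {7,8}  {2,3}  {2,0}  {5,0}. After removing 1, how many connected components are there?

With 1 gone, the remaining components are: {0, 2, 3, 4, 5, 6, 7, 8}.
That is 1 component.

1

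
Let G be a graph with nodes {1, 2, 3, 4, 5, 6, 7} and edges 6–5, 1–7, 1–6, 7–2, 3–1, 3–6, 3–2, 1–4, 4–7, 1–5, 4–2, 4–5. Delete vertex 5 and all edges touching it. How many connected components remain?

With 5 gone, the remaining components are: {1, 2, 3, 4, 6, 7}.
That is 1 component.

1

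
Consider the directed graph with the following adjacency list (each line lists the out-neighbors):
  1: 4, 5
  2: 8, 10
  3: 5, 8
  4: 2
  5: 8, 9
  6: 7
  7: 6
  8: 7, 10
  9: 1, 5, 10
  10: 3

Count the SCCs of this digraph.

{1, 2, 3, 4, 5, 8, 9, 10} are all mutually reachable — one SCC of size 8.
{6, 7} are all mutually reachable — one SCC of size 2.
That gives 2 strongly connected components.

2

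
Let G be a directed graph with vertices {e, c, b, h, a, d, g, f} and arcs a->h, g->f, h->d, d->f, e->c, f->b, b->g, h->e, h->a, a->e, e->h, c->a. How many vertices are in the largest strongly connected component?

4

{a, c, e, h} are all mutually reachable — one SCC of size 4.
{b, f, g} are all mutually reachable — one SCC of size 3.
{d} is an SCC by itself.
The largest has 4 vertices.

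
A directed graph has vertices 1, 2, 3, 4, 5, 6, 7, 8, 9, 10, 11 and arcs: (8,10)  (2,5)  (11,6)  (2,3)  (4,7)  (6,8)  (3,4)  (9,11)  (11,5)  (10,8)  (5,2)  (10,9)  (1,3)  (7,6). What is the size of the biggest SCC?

10

{2, 3, 4, 5, 6, 7, 8, 9, 10, 11} are all mutually reachable — one SCC of size 10.
{1} is an SCC by itself.
The largest has 10 vertices.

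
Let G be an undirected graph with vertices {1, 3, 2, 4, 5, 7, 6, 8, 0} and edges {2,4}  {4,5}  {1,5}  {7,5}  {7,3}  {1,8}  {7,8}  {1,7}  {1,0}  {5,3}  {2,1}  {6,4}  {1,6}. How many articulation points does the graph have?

1

Removing 1 increases the component count from 1 to 2, so 1 is a cut vertex.
By contrast removing 2 leaves 1 component; it is not a cut vertex. No other vertex is a cut vertex either.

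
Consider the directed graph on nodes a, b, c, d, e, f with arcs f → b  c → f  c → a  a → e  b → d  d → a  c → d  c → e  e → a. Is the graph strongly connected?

There is no directed path from f to c, so the graph is not strongly connected.

No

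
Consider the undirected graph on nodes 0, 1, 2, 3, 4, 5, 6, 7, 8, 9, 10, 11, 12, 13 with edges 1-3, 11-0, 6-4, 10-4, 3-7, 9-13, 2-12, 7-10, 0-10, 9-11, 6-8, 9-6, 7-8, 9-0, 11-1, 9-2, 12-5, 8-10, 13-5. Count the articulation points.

Removing 9 increases the component count from 1 to 2, so 9 is a cut vertex.
By contrast removing 1 leaves 1 component; it is not a cut vertex. No other vertex is a cut vertex either.

1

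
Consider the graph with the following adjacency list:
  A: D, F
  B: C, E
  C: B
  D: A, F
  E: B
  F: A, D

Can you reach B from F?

No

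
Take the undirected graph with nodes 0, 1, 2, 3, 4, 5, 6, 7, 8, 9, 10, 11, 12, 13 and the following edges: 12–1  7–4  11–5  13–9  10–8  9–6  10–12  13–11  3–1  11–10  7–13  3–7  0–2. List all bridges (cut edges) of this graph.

0-2, 10-8, 11-5, 13-9, 4-7, 6-9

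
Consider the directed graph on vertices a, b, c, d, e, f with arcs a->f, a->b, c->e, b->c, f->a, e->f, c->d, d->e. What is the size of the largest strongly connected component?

6

{a, b, c, d, e, f} are all mutually reachable — one SCC of size 6.
The largest has 6 vertices.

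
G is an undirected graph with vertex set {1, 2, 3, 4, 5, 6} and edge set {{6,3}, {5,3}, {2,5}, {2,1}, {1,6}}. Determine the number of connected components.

4 is isolated — a component by itself.
Starting from 1 we can reach 1, 2, 3, 5, 6. That is one component of size 5.
Total: 2 components.

2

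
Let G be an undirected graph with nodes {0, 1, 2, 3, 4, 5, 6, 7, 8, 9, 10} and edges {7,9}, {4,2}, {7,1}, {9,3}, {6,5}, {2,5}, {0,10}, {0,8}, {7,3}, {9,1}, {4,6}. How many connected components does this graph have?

Starting from 0 we can reach 0, 8, 10. That is one component of size 3.
Starting from 1 we can reach 1, 3, 7, 9. That is one component of size 4.
Starting from 2 we can reach 2, 4, 5, 6. That is one component of size 4.
Total: 3 components.

3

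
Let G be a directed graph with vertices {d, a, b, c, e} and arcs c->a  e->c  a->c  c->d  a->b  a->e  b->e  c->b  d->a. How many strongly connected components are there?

1

{a, b, c, d, e} are all mutually reachable — one SCC of size 5.
That gives 1 strongly connected component.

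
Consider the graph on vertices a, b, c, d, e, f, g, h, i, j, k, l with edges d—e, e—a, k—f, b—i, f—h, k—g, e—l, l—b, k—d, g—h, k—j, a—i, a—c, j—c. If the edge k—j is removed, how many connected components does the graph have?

k and j are still connected via k-d-e-a-c-j, so the component count stays at 1.

1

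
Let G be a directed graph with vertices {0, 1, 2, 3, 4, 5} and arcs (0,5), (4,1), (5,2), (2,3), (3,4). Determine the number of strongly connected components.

{1} is an SCC by itself.
{3} is an SCC by itself.
{5} is an SCC by itself.
{0} is an SCC by itself.
{4} is an SCC by itself.
(and 1 more singleton SCC)
That gives 6 strongly connected components.

6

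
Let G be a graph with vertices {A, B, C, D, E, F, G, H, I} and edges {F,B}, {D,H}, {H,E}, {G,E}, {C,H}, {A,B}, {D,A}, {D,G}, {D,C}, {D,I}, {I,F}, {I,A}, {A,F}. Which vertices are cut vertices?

D

Removing D increases the component count from 1 to 2, so D is a cut vertex.
By contrast removing A leaves 1 component; it is not a cut vertex. No other vertex is a cut vertex either.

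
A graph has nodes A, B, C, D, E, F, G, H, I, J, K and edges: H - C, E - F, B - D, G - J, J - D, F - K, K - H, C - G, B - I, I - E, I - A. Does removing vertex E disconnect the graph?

No

Deleting E leaves 1 component (was 1) (its neighbors F, I remain connected to each other), so E is not a cut vertex.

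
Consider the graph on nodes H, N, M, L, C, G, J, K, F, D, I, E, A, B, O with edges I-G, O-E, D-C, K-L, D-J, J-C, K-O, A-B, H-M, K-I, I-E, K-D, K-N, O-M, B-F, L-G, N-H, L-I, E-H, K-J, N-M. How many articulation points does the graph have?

Removing B increases the component count from 2 to 3, so B is a cut vertex.
Removing K increases the component count from 2 to 3, so K is a cut vertex.
By contrast removing D leaves 2 components; it is not a cut vertex. No other vertex is a cut vertex either.

2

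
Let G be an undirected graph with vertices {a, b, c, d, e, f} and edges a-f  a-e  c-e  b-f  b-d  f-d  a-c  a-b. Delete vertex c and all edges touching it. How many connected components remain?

With c gone, the remaining components are: {a, b, d, e, f}.
That is 1 component.

1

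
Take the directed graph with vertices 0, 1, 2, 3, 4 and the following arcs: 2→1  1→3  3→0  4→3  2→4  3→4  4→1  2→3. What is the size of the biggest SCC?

3

{1, 3, 4} are all mutually reachable — one SCC of size 3.
{2} is an SCC by itself.
{0} is an SCC by itself.
The largest has 3 vertices.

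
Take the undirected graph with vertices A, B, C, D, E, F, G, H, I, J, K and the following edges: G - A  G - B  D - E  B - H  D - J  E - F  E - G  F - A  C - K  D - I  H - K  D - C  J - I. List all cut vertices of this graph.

D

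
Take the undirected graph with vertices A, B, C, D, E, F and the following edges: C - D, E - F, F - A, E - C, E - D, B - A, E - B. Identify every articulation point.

Removing E increases the component count from 1 to 2, so E is a cut vertex.
By contrast removing F leaves 1 component; it is not a cut vertex. No other vertex is a cut vertex either.

E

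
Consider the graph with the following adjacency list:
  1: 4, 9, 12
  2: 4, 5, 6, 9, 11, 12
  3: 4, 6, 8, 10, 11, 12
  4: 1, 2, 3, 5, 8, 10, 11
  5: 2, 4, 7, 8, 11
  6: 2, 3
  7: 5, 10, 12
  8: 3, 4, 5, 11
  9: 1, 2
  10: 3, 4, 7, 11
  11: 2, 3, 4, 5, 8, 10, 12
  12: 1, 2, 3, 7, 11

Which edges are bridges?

none

The edges on the cycle 12-7-5-2-9-1-12 are not bridges since each lies on that cycle.
Every edge lies on some cycle, so there are no bridges.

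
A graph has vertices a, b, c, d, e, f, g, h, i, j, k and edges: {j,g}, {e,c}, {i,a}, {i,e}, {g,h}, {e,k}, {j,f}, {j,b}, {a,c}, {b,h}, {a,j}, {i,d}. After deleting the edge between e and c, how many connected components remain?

1

e and c are still connected via e-i-a-c, so the component count stays at 1.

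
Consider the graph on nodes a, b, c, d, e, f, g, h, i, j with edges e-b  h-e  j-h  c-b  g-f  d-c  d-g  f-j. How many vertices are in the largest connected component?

8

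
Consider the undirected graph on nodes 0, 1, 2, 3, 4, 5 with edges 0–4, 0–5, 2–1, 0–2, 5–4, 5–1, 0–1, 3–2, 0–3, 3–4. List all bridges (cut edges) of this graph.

none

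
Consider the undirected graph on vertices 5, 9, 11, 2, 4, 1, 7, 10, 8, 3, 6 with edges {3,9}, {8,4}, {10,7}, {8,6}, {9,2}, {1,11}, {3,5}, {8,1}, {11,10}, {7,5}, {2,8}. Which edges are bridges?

4-8, 6-8

The edges on the cycle 3-9-2-8-1-11-10-7-5-3 are not bridges since each lies on that cycle.
But removing 6–8 disconnects 6 from 8; removing 4–8 disconnects 4 from 8 — these are bridges.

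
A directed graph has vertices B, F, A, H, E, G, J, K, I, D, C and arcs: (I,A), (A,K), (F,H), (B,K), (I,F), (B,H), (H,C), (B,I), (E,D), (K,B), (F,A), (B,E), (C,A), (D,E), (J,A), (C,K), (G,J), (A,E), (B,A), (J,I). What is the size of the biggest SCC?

{A, B, C, F, H, I, K} are all mutually reachable — one SCC of size 7.
{D, E} are all mutually reachable — one SCC of size 2.
{G} is an SCC by itself.
{J} is an SCC by itself.
The largest has 7 vertices.

7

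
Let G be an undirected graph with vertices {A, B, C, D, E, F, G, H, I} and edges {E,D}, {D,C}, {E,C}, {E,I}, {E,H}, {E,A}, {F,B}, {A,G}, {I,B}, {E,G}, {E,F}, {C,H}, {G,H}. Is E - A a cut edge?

After removing E - A, the path E-G-A still connects them, so the edge is not a bridge.

No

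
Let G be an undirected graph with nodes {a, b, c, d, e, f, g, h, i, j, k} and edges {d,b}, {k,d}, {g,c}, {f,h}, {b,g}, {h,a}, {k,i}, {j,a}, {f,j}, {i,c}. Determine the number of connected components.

3

e is isolated — a component by itself.
Starting from a we can reach a, f, h, j. That is one component of size 4.
Starting from b we can reach b, c, d, g, i, k. That is one component of size 6.
Total: 3 components.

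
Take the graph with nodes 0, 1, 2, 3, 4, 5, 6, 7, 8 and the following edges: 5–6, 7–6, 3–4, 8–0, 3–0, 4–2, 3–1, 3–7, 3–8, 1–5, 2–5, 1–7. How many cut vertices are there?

1

Removing 3 increases the component count from 1 to 2, so 3 is a cut vertex.
By contrast removing 4 leaves 1 component; it is not a cut vertex. No other vertex is a cut vertex either.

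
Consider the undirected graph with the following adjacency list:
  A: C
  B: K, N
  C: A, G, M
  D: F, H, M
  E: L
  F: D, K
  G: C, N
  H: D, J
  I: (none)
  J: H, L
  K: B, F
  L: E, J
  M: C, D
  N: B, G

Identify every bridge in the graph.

The edges on the cycle D-F-K-B-N-G-C-M-D are not bridges since each lies on that cycle.
But removing L-E disconnects L from E; removing H-J disconnects H from J; removing A-C disconnects A from C; removing J-L disconnects J from L — these are bridges.
In total 5 edges are bridges.

A-C, D-H, E-L, H-J, J-L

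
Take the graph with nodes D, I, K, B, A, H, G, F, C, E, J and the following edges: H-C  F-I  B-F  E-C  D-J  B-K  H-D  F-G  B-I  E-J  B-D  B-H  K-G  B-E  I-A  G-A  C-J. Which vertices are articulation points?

Removing B increases the component count from 1 to 2, so B is a cut vertex.
By contrast removing G leaves 1 component; it is not a cut vertex. No other vertex is a cut vertex either.

B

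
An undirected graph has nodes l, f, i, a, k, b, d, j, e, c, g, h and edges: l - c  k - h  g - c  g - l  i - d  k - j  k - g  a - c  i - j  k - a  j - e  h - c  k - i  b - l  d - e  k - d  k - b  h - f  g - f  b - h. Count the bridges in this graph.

0

The edges on the cycle k-g-f-h-k are not bridges since each lies on that cycle.
Every edge lies on some cycle, so there are no bridges.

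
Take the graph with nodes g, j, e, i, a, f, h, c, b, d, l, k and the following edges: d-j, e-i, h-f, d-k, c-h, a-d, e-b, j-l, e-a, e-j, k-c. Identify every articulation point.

c, d, e, h, j, k

Removing c increases the component count from 2 to 3, so c is a cut vertex.
Removing d increases the component count from 2 to 3, so d is a cut vertex.
Removing e increases the component count from 2 to 4, so e is a cut vertex.
Likewise h, j, k are cut vertices.
By contrast removing i leaves 2 components; it is not a cut vertex. No other vertex is a cut vertex either.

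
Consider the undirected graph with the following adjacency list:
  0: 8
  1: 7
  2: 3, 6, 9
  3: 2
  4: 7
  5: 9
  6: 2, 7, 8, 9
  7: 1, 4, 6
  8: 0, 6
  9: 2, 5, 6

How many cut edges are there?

7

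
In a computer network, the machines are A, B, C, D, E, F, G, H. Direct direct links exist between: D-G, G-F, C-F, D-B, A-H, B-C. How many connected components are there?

3

E is isolated — a component by itself.
Starting from A we can reach A, H. That is one component of size 2.
Starting from B we can reach B, C, D, F, G. That is one component of size 5.
Total: 3 components.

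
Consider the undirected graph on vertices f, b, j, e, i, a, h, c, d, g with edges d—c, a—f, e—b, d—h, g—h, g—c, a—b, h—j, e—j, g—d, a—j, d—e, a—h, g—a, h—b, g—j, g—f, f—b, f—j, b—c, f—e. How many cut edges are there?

The edges on the cycle g-a-h-d-g are not bridges since each lies on that cycle.
Every edge lies on some cycle, so there are no bridges.

0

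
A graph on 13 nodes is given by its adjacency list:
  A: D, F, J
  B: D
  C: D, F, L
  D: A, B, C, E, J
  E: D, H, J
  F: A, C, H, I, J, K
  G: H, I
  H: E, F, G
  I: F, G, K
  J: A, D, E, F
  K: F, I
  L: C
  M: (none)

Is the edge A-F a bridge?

No

After removing A-F, the path A-J-F still connects them, so the edge is not a bridge.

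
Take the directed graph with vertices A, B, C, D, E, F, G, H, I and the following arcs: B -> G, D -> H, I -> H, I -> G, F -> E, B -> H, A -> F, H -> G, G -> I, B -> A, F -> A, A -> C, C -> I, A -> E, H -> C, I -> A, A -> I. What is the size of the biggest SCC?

6

{A, C, F, G, H, I} are all mutually reachable — one SCC of size 6.
{D} is an SCC by itself.
{B} is an SCC by itself.
{E} is an SCC by itself.
The largest has 6 vertices.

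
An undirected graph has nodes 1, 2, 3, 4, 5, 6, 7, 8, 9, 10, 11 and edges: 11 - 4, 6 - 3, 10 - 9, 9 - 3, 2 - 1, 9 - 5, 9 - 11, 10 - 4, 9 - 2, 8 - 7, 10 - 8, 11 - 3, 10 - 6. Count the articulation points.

4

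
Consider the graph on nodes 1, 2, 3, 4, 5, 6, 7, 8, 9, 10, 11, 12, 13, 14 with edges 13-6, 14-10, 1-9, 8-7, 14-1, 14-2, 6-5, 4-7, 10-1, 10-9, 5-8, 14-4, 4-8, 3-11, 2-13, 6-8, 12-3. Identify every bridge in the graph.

The edges on the cycle 6-5-8-6 are not bridges since each lies on that cycle.
But removing 3-11 disconnects 3 from 11; removing 12-3 disconnects 12 from 3 — these are bridges.

11-3, 12-3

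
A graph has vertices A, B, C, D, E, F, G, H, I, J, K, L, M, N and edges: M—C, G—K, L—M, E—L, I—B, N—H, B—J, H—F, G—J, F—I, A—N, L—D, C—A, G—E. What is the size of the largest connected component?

14

Starting from A we can reach A, B, C, D, E, F, G, H, I, J, K, L, M, N. That is one component of size 14.
The largest has 14 vertices.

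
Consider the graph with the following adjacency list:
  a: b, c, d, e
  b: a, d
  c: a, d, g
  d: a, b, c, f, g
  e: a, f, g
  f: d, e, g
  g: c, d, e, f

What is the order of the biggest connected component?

7

Starting from a we can reach a, b, c, d, e, f, g. That is one component of size 7.
The largest has 7 vertices.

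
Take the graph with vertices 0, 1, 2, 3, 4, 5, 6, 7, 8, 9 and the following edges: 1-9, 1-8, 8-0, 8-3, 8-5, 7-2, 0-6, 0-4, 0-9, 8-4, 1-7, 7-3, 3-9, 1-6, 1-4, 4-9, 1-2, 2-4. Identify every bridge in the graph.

5-8

The edges on the cycle 1-7-2-1 are not bridges since each lies on that cycle.
But removing 8-5 disconnects 8 from 5 — this is a bridge.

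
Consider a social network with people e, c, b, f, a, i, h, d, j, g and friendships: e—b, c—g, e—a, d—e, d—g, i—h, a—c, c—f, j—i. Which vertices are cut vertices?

Removing c increases the component count from 2 to 3, so c is a cut vertex.
Removing e increases the component count from 2 to 3, so e is a cut vertex.
Removing i increases the component count from 2 to 3, so i is a cut vertex.
By contrast removing a leaves 2 components; it is not a cut vertex. No other vertex is a cut vertex either.

c, e, i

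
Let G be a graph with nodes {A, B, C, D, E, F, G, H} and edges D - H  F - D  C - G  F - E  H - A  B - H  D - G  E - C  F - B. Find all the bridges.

The edges on the cycle F-E-C-G-D-F are not bridges since each lies on that cycle.
But removing H - A disconnects H from A — this is a bridge.

A-H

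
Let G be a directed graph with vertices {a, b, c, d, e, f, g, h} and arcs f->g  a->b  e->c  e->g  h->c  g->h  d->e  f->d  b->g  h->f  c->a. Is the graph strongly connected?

Yes

From a we can reach every vertex (a, b, c, d, e, f, g, h), and every vertex can reach a (a, b, c, d, e, f, g, h). So the whole graph is one strongly connected component.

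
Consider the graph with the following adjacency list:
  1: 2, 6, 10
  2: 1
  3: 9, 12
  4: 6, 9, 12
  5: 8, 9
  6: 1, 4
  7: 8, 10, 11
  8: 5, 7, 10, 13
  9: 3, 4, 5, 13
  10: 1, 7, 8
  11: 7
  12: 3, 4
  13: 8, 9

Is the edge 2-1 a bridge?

Yes

Removing 2-1 leaves no path between 2 and 1: the component count goes from 1 to 2. So it is a bridge.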